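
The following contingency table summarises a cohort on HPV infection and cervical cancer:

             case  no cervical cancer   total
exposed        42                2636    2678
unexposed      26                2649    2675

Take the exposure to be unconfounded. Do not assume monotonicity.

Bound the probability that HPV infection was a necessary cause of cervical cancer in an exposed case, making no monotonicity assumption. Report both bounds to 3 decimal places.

p₁ = P(outcome | exposed) = 42/2678 = 0.015683
p₀ = P(outcome | unexposed) = 26/2675 = 0.0097196
Under exogeneity alone the bounds on PN are max{0,(p₁−p₀)/p₁} ≤ PN ≤ min{1,(1−p₀)/p₁}.
  lower = (p₁ − p₀)/p₁ = 0.0059637 / 0.015683 ≈ 0.3803
  upper = min{1, (1 − p₀)/p₁} = 0.99028 / 0.015683 ≈ 63.1422 → capped at 1

0.380 ≤ PN ≤ 1.000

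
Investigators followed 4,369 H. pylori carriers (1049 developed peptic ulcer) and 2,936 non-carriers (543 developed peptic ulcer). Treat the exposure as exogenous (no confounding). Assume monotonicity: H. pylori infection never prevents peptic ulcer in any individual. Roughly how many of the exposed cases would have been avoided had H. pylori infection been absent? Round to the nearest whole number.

about 241 cases

p₁ = P(outcome | exposed) = 1049/4369 = 0.2401
p₀ = P(outcome | unexposed) = 543/2936 = 0.18495
PN = (p₁ − p₀)/p₁ = (0.2401 − 0.18495) / 0.2401 ≈ 0.22972.
Attributable cases ≈ PN × (exposed cases) = 0.22972 × 1049 ≈ 240.97.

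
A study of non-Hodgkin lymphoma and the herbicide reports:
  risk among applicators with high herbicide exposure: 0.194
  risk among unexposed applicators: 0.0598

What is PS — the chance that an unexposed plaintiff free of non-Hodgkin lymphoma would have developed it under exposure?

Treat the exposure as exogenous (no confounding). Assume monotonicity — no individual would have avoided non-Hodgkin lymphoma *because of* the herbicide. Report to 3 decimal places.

PS ≈ 0.143

Let p₁ = 0.194, p₀ = 0.0598.
Under exogeneity and monotonicity, PS = (p₁ − p₀) / (1 − p₀).
PS = (0.194 − 0.0598) / (1 − 0.0598) = 0.1342 / 0.9402 ≈ 0.1427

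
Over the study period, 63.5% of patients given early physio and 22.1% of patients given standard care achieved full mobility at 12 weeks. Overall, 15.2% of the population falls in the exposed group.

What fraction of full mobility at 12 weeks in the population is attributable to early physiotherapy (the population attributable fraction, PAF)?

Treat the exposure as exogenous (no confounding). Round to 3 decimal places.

PAF ≈ 0.222

p₁ = 0.635, p₀ = 0.221.
Overall risk P(Y=1) = π·p₁ + (1−π)·p₀ = 0.152×0.635 + 0.848×0.221 = 0.28393.
Under exogeneity, PAF = [P(Y=1) − p₀] / P(Y=1).
PAF = (0.28393 − 0.221) / 0.28393 ≈ 0.2216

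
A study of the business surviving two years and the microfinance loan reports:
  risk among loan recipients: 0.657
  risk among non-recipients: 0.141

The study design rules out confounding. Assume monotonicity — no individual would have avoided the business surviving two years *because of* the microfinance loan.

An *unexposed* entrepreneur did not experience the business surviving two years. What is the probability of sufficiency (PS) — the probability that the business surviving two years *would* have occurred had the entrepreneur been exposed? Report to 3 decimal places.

Let p₁ = 0.657, p₀ = 0.141.
Under exogeneity and monotonicity, PS = (p₁ − p₀) / (1 − p₀).
PS = (0.657 − 0.141) / (1 − 0.141) = 0.516 / 0.859 ≈ 0.6007

PS ≈ 0.601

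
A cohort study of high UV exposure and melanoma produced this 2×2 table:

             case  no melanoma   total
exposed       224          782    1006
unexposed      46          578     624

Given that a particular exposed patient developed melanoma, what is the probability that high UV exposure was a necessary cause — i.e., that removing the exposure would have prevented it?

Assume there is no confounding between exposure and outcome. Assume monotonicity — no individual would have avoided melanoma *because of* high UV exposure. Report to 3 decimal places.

PN ≈ 0.669

p₁ = P(outcome | exposed) = 224/1006 = 0.22266
p₀ = P(outcome | unexposed) = 46/624 = 0.073718
Under exogeneity and monotonicity, PN = (p₁ − p₀)/p₁.
PN = (0.22266 − 0.073718) / 0.22266 ≈ 0.6689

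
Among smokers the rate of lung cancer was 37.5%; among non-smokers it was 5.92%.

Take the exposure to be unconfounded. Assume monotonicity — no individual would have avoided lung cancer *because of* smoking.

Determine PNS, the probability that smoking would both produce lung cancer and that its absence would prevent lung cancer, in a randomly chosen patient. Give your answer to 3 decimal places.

p₁ = 0.375, p₀ = 0.0592.
Under exogeneity and monotonicity, PNS = p₁ − p₀.
PNS = 0.375 − 0.0592 = 0.3158

PNS ≈ 0.316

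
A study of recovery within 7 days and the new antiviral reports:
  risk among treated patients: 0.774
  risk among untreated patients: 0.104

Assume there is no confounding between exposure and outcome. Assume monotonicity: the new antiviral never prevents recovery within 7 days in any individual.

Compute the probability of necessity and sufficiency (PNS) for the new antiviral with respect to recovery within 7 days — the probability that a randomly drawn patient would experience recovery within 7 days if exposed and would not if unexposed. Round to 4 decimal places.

PNS ≈ 0.6700

Let p₁ = 0.774, p₀ = 0.104.
Under exogeneity and monotonicity, PNS = p₁ − p₀.
PNS = 0.774 − 0.104 = 0.67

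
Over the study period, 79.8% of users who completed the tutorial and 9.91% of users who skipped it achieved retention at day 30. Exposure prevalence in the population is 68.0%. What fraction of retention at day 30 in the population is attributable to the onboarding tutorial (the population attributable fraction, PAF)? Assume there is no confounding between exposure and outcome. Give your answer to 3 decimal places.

p₁ = 0.798, p₀ = 0.0991.
Overall risk P(Y=1) = π·p₁ + (1−π)·p₀ = 0.68×0.798 + 0.32×0.0991 = 0.57435.
Under exogeneity, PAF = [P(Y=1) − p₀] / P(Y=1).
PAF = (0.57435 − 0.0991) / 0.57435 ≈ 0.8275

PAF ≈ 0.827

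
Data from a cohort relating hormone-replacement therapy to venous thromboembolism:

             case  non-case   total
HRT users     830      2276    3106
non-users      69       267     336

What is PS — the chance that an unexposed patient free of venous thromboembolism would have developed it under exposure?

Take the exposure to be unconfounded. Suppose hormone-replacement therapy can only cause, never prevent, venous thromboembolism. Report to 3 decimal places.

p₁ = P(outcome | exposed) = 830/3106 = 0.26722
p₀ = P(outcome | unexposed) = 69/336 = 0.20536
Under exogeneity and monotonicity, PS = (p₁ − p₀)/(1 − p₀).
PS = (0.26722 − 0.20536) / 0.79464 ≈ 0.0779

PS ≈ 0.078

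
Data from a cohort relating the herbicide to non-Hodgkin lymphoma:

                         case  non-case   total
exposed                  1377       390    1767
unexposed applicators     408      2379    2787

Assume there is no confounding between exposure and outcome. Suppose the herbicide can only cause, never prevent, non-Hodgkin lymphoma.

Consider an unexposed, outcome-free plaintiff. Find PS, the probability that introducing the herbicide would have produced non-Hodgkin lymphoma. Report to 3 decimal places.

p₁ = P(outcome | exposed) = 1377/1767 = 0.77929
p₀ = P(outcome | unexposed) = 408/2787 = 0.14639
Under exogeneity and monotonicity, PS = (p₁ − p₀)/(1 − p₀).
PS = (0.77929 − 0.14639) / 0.85361 ≈ 0.7414

PS ≈ 0.741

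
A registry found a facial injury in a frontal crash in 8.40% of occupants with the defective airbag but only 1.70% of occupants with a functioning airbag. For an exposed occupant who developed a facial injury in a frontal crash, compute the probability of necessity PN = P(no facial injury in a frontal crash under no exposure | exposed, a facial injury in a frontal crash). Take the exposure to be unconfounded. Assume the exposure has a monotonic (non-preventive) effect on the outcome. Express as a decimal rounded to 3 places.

PN ≈ 0.798

p₁ = 0.084, p₀ = 0.017.
Under exogeneity and monotonicity, PN = (p₁ − p₀) / p₁.
PN = (0.084 − 0.017) / 0.084 = 0.067 / 0.084 ≈ 0.7976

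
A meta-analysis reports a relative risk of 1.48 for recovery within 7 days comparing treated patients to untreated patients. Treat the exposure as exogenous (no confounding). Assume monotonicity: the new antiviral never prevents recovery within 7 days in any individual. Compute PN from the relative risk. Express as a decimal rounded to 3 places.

PN ≈ 0.324

Under exogeneity and monotonicity, PN = (RR − 1) / RR = 1 − 1/RR.
PN = (1.48 − 1) / 1.48 = 0.48 / 1.48 ≈ 0.3243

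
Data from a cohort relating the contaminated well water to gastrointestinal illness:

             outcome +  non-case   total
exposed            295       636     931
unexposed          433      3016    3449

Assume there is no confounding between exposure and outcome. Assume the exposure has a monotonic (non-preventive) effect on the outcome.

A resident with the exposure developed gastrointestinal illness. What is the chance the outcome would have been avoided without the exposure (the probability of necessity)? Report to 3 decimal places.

p₁ = P(outcome | exposed) = 295/931 = 0.31686
p₀ = P(outcome | unexposed) = 433/3449 = 0.12554
Under exogeneity and monotonicity, PN = (p₁ − p₀)/p₁.
PN = (0.31686 − 0.12554) / 0.31686 ≈ 0.6038

PN ≈ 0.604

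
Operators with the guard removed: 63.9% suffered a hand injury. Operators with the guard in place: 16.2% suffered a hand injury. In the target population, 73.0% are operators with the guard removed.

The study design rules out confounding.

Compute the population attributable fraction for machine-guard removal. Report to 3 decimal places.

p₁ = 0.639, p₀ = 0.162.
Overall risk P(Y=1) = π·p₁ + (1−π)·p₀ = 0.73×0.639 + 0.27×0.162 = 0.51021.
Under exogeneity, PAF = [P(Y=1) − p₀] / P(Y=1).
PAF = (0.51021 − 0.162) / 0.51021 ≈ 0.6825

PAF ≈ 0.682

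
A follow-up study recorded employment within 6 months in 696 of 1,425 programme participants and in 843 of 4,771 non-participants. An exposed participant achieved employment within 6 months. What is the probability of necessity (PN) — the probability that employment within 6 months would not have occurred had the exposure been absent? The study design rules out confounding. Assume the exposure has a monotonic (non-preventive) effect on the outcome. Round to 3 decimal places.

PN ≈ 0.638

p₁ = P(outcome | exposed) = 696/1425 = 0.48842
p₀ = P(outcome | unexposed) = 843/4771 = 0.17669
Under exogeneity and monotonicity, PN = (p₁ − p₀) / p₁.
PN = (0.48842 − 0.17669) / 0.48842 = 0.31173 / 0.48842 ≈ 0.6382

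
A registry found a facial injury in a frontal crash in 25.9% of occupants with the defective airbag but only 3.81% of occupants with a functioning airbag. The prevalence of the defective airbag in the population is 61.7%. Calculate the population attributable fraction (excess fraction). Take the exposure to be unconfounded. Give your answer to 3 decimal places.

PAF ≈ 0.782

p₁ = 0.259, p₀ = 0.0381.
Overall risk P(Y=1) = π·p₁ + (1−π)·p₀ = 0.617×0.259 + 0.383×0.0381 = 0.1744.
Under exogeneity, PAF = [P(Y=1) − p₀] / P(Y=1).
PAF = (0.1744 − 0.0381) / 0.1744 ≈ 0.7815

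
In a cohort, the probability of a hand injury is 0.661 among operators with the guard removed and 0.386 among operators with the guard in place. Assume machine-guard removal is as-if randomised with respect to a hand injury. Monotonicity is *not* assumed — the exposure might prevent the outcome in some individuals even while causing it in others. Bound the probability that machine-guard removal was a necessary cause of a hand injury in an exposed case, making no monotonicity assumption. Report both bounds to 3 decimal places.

0.416 ≤ PN ≤ 0.929

Let p₁ = 0.661, p₀ = 0.386.
Under exogeneity alone the bounds on PN are max{0,(p₁−p₀)/p₁} ≤ PN ≤ min{1,(1−p₀)/p₁}.
  lower = (p₁ − p₀)/p₁ = 0.275 / 0.661 ≈ 0.4160
  upper = min{1, (1 − p₀)/p₁} = 0.614 / 0.661 ≈ 0.9289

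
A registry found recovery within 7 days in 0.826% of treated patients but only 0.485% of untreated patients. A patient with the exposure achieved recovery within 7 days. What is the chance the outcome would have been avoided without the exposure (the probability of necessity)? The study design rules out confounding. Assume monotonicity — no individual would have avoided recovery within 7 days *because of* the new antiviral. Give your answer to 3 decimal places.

p₁ = 0.00826, p₀ = 0.00485.
Under exogeneity and monotonicity, PN = (p₁ − p₀) / p₁.
PN = (0.00826 − 0.00485) / 0.00826 = 0.00341 / 0.00826 ≈ 0.4128

PN ≈ 0.413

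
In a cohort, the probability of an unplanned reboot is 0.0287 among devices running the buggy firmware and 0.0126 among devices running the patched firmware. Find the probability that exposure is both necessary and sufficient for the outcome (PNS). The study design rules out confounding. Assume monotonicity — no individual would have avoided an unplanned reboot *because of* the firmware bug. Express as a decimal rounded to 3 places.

Let p₁ = 0.0287, p₀ = 0.0126.
Under exogeneity and monotonicity, PNS = p₁ − p₀.
PNS = 0.0287 − 0.0126 = 0.0161

PNS ≈ 0.016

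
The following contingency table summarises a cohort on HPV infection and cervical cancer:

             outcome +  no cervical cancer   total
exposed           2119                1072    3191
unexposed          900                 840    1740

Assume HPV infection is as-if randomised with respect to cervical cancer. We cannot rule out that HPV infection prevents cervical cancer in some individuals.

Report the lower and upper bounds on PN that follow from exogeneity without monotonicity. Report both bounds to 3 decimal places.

0.221 ≤ PN ≤ 0.727

p₁ = P(outcome | exposed) = 2119/3191 = 0.66406
p₀ = P(outcome | unexposed) = 900/1740 = 0.51724
Under exogeneity alone the bounds on PN are max{0,(p₁−p₀)/p₁} ≤ PN ≤ min{1,(1−p₀)/p₁}.
  lower = (p₁ − p₀)/p₁ = 0.14681 / 0.66406 ≈ 0.2211
  upper = min{1, (1 − p₀)/p₁} = 0.48276 / 0.66406 ≈ 0.7270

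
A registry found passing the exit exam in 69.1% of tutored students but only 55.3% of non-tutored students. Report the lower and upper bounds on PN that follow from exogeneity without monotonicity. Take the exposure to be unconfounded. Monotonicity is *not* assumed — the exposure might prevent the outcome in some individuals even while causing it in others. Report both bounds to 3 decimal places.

0.200 ≤ PN ≤ 0.647

p₁ = 0.691, p₀ = 0.553.
Under exogeneity alone the bounds on PN are max{0,(p₁−p₀)/p₁} ≤ PN ≤ min{1,(1−p₀)/p₁}.
  lower = (p₁ − p₀)/p₁ = 0.138 / 0.691 ≈ 0.1997
  upper = min{1, (1 − p₀)/p₁} = 0.447 / 0.691 ≈ 0.6469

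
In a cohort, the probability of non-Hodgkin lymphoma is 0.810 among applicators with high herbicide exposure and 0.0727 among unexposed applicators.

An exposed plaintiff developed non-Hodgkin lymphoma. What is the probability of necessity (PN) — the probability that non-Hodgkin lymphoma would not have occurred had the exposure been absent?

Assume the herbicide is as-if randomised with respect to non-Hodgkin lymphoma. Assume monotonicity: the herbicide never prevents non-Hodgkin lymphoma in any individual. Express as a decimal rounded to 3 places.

Let p₁ = 0.81, p₀ = 0.0727.
Under exogeneity and monotonicity, PN = (p₁ − p₀) / p₁.
PN = (0.81 − 0.0727) / 0.81 = 0.7373 / 0.81 ≈ 0.9102

PN ≈ 0.910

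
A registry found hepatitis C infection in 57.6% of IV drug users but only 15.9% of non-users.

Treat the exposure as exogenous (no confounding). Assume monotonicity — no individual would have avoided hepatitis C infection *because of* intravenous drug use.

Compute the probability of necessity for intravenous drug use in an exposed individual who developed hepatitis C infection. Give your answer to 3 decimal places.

p₁ = 0.576, p₀ = 0.159.
Under exogeneity and monotonicity, PN = (p₁ − p₀) / p₁.
PN = (0.576 − 0.159) / 0.576 = 0.417 / 0.576 ≈ 0.7240

PN ≈ 0.724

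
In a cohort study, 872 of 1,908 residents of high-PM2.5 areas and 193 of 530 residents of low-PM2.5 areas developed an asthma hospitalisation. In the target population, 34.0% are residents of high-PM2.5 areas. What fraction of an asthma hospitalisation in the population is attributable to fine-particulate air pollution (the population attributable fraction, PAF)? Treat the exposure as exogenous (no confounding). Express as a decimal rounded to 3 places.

p₁ = P(outcome | exposed) = 872/1908 = 0.45702
p₀ = P(outcome | unexposed) = 193/530 = 0.36415
Overall risk P(Y=1) = π·p₁ + (1−π)·p₀ = 0.34×0.45702 + 0.66×0.36415 = 0.39573.
Under exogeneity, PAF = [P(Y=1) − p₀] / P(Y=1).
PAF = (0.39573 − 0.36415) / 0.39573 ≈ 0.0798

PAF ≈ 0.080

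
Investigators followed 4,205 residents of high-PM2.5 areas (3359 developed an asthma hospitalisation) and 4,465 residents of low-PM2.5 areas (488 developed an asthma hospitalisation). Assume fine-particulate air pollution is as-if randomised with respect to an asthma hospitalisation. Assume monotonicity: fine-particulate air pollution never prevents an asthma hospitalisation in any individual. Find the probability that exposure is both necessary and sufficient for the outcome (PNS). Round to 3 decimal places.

p₁ = P(outcome | exposed) = 3359/4205 = 0.79881
p₀ = P(outcome | unexposed) = 488/4465 = 0.10929
Under exogeneity and monotonicity, PNS = p₁ − p₀.
PNS = 0.79881 − 0.10929 = 0.68952

PNS ≈ 0.690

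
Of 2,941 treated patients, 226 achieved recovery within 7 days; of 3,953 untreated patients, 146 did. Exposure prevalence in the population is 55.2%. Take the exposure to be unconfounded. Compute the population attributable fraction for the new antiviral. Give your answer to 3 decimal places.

PAF ≈ 0.374

p₁ = P(outcome | exposed) = 226/2941 = 0.076845
p₀ = P(outcome | unexposed) = 146/3953 = 0.036934
Overall risk P(Y=1) = π·p₁ + (1−π)·p₀ = 0.552×0.076845 + 0.448×0.036934 = 0.058965.
Under exogeneity, PAF = [P(Y=1) − p₀] / P(Y=1).
PAF = (0.058965 − 0.036934) / 0.058965 ≈ 0.3736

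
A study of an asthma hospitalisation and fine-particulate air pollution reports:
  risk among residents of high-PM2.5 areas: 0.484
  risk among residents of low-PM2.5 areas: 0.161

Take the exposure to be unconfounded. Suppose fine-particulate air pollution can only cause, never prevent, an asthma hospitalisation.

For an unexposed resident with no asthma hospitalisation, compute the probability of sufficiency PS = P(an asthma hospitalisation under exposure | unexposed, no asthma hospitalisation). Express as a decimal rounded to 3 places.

PS ≈ 0.385

Let p₁ = 0.484, p₀ = 0.161.
Under exogeneity and monotonicity, PS = (p₁ − p₀) / (1 − p₀).
PS = (0.484 − 0.161) / (1 − 0.161) = 0.323 / 0.839 ≈ 0.3850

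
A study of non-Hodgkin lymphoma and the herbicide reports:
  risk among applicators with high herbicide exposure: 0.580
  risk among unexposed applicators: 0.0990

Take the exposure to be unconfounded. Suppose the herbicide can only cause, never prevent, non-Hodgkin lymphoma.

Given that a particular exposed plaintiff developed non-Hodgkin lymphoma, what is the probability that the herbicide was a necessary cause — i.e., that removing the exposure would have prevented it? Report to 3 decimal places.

PN ≈ 0.829

Let p₁ = 0.58, p₀ = 0.099.
Under exogeneity and monotonicity, PN = (p₁ − p₀) / p₁.
PN = (0.58 − 0.099) / 0.58 = 0.481 / 0.58 ≈ 0.8293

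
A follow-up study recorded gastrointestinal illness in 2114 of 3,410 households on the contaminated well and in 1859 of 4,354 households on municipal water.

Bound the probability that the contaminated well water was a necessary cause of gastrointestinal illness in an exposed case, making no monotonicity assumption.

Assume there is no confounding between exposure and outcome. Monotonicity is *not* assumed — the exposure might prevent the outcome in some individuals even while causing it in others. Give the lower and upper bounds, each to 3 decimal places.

0.311 ≤ PN ≤ 0.924

p₁ = P(outcome | exposed) = 2114/3410 = 0.61994
p₀ = P(outcome | unexposed) = 1859/4354 = 0.42696
Under exogeneity alone the bounds on PN are max{0,(p₁−p₀)/p₁} ≤ PN ≤ min{1,(1−p₀)/p₁}.
  lower = (p₁ − p₀)/p₁ = 0.19298 / 0.61994 ≈ 0.3113
  upper = min{1, (1 − p₀)/p₁} = 0.57304 / 0.61994 ≈ 0.9243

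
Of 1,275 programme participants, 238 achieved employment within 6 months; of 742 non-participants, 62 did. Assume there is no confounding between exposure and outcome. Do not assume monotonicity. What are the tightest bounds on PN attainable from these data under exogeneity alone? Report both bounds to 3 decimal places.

0.552 ≤ PN ≤ 1.000

p₁ = P(outcome | exposed) = 238/1275 = 0.18667
p₀ = P(outcome | unexposed) = 62/742 = 0.083558
Under exogeneity alone the bounds on PN are max{0,(p₁−p₀)/p₁} ≤ PN ≤ min{1,(1−p₀)/p₁}.
  lower = (p₁ − p₀)/p₁ = 0.10311 / 0.18667 ≈ 0.5524
  upper = min{1, (1 − p₀)/p₁} = 0.91644 / 0.18667 ≈ 4.9095 → capped at 1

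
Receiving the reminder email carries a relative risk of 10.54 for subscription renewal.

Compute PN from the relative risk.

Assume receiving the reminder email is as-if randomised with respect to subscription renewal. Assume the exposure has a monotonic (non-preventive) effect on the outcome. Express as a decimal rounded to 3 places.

PN ≈ 0.905

Under exogeneity and monotonicity, PN = (RR − 1) / RR = 1 − 1/RR.
PN = (10.54 − 1) / 10.54 = 9.54 / 10.54 ≈ 0.9051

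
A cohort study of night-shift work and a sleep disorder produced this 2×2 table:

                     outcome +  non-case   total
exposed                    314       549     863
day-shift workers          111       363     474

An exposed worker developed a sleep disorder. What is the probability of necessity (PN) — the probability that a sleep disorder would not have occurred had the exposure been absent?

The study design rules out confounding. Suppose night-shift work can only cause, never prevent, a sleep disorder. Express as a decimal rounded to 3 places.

p₁ = P(outcome | exposed) = 314/863 = 0.36385
p₀ = P(outcome | unexposed) = 111/474 = 0.23418
Under exogeneity and monotonicity, PN = (p₁ − p₀)/p₁.
PN = (0.36385 − 0.23418) / 0.36385 ≈ 0.3564

PN ≈ 0.356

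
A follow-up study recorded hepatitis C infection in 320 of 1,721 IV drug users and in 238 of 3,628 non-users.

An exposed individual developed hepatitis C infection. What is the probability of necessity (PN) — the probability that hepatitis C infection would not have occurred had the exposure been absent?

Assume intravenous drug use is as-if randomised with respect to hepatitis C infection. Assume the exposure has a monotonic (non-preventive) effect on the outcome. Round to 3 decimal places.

p₁ = P(outcome | exposed) = 320/1721 = 0.18594
p₀ = P(outcome | unexposed) = 238/3628 = 0.065601
Under exogeneity and monotonicity, PN = (p₁ − p₀) / p₁.
PN = (0.18594 − 0.065601) / 0.18594 = 0.12034 / 0.18594 ≈ 0.6472

PN ≈ 0.647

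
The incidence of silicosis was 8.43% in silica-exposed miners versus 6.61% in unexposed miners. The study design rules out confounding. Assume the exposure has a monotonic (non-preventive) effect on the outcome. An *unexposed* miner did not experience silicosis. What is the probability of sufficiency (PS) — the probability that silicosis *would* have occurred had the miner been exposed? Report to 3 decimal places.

p₁ = 0.0843, p₀ = 0.0661.
Under exogeneity and monotonicity, PS = (p₁ − p₀) / (1 − p₀).
PS = (0.0843 − 0.0661) / (1 − 0.0661) = 0.0182 / 0.9339 ≈ 0.0195

PS ≈ 0.019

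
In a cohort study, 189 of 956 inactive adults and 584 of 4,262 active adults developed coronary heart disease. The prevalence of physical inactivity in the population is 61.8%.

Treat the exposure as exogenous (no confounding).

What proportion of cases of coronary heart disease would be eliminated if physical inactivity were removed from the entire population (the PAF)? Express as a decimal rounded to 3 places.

PAF ≈ 0.215

p₁ = P(outcome | exposed) = 189/956 = 0.1977
p₀ = P(outcome | unexposed) = 584/4262 = 0.13702
Overall risk P(Y=1) = π·p₁ + (1−π)·p₀ = 0.618×0.1977 + 0.382×0.13702 = 0.17452.
Under exogeneity, PAF = [P(Y=1) − p₀] / P(Y=1).
PAF = (0.17452 − 0.13702) / 0.17452 ≈ 0.2149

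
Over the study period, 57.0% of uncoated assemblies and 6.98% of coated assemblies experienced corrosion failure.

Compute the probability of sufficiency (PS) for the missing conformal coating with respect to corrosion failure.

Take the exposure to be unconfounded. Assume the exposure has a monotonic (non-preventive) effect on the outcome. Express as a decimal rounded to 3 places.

PS ≈ 0.538

p₁ = 0.57, p₀ = 0.0698.
Under exogeneity and monotonicity, PS = (p₁ − p₀) / (1 − p₀).
PS = (0.57 − 0.0698) / (1 − 0.0698) = 0.5002 / 0.9302 ≈ 0.5377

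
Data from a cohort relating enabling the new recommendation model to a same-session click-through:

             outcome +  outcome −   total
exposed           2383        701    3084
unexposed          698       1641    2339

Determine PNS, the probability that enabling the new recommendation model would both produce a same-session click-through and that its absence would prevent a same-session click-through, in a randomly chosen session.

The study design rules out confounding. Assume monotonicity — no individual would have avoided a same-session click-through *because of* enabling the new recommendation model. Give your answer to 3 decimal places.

p₁ = P(outcome | exposed) = 2383/3084 = 0.7727
p₀ = P(outcome | unexposed) = 698/2339 = 0.29842
Under exogeneity and monotonicity, PNS = p₁ − p₀.
PNS = 0.7727 − 0.29842 = 0.47428

PNS ≈ 0.474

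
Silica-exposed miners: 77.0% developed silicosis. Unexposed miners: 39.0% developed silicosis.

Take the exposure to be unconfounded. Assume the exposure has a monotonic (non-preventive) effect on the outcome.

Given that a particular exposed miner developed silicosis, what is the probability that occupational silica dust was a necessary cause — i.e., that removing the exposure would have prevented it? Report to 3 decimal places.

p₁ = 0.77, p₀ = 0.39.
Under exogeneity and monotonicity, PN = (p₁ − p₀) / p₁.
PN = (0.77 − 0.39) / 0.77 = 0.38 / 0.77 ≈ 0.4935

PN ≈ 0.494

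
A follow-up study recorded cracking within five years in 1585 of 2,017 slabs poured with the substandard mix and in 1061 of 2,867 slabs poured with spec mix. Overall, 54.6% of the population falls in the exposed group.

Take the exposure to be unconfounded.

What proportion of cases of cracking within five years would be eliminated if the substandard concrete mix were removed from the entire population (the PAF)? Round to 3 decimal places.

PAF ≈ 0.380

p₁ = P(outcome | exposed) = 1585/2017 = 0.78582
p₀ = P(outcome | unexposed) = 1061/2867 = 0.37007
Overall risk P(Y=1) = π·p₁ + (1−π)·p₀ = 0.546×0.78582 + 0.454×0.37007 = 0.59707.
Under exogeneity, PAF = [P(Y=1) − p₀] / P(Y=1).
PAF = (0.59707 − 0.37007) / 0.59707 ≈ 0.3802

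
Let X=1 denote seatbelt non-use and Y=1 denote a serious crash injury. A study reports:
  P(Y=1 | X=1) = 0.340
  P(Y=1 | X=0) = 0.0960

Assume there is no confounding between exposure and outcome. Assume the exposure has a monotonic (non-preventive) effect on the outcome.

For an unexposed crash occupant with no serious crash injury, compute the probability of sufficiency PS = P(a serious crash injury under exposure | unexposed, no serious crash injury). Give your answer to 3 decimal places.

Let p₁ = 0.34, p₀ = 0.096.
Under exogeneity and monotonicity, PS = (p₁ − p₀) / (1 − p₀).
PS = (0.34 − 0.096) / (1 − 0.096) = 0.244 / 0.904 ≈ 0.2699

PS ≈ 0.270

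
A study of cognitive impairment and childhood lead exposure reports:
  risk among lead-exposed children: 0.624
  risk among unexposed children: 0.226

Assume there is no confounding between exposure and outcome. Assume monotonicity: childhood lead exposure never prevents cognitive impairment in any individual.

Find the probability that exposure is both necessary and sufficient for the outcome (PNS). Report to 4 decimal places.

Let p₁ = 0.624, p₀ = 0.226.
Under exogeneity and monotonicity, PNS = p₁ − p₀.
PNS = 0.624 − 0.226 = 0.398

PNS ≈ 0.3980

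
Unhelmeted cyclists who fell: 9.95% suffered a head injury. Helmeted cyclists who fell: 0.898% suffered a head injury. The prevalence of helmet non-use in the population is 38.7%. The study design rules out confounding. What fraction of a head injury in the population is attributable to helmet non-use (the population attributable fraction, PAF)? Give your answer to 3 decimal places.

p₁ = 0.0995, p₀ = 0.00898.
Overall risk P(Y=1) = π·p₁ + (1−π)·p₀ = 0.387×0.0995 + 0.613×0.00898 = 0.044011.
Under exogeneity, PAF = [P(Y=1) − p₀] / P(Y=1).
PAF = (0.044011 − 0.00898) / 0.044011 ≈ 0.7960

PAF ≈ 0.796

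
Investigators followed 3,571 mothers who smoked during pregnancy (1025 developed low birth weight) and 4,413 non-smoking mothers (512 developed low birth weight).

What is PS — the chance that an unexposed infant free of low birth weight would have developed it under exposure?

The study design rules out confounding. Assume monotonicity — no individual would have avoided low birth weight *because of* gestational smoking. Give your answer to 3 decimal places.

PS ≈ 0.193

p₁ = P(outcome | exposed) = 1025/3571 = 0.28703
p₀ = P(outcome | unexposed) = 512/4413 = 0.11602
Under exogeneity and monotonicity, PS = (p₁ − p₀) / (1 − p₀).
PS = (0.28703 − 0.11602) / (1 − 0.11602) = 0.17101 / 0.88398 ≈ 0.1935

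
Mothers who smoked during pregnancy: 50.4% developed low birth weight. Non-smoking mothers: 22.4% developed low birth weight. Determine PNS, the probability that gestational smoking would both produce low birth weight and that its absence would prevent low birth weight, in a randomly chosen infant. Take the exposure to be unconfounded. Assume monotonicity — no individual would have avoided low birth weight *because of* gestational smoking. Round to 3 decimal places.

PNS ≈ 0.280

p₁ = 0.504, p₀ = 0.224.
Under exogeneity and monotonicity, PNS = p₁ − p₀.
PNS = 0.504 − 0.224 = 0.28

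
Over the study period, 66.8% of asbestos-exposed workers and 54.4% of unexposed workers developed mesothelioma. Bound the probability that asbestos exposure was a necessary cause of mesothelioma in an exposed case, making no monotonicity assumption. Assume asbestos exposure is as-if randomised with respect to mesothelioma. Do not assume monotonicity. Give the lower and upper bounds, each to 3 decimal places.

p₁ = 0.668, p₀ = 0.544.
Under exogeneity alone the bounds on PN are max{0,(p₁−p₀)/p₁} ≤ PN ≤ min{1,(1−p₀)/p₁}.
  lower = (p₁ − p₀)/p₁ = 0.124 / 0.668 ≈ 0.1856
  upper = min{1, (1 − p₀)/p₁} = 0.456 / 0.668 ≈ 0.6826

0.186 ≤ PN ≤ 0.683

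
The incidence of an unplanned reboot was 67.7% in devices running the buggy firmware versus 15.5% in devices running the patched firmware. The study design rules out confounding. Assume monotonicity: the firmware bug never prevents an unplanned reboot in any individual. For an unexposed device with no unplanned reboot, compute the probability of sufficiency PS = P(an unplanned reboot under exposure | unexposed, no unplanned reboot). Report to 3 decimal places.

p₁ = 0.677, p₀ = 0.155.
Under exogeneity and monotonicity, PS = (p₁ − p₀) / (1 − p₀).
PS = (0.677 − 0.155) / (1 − 0.155) = 0.522 / 0.845 ≈ 0.6178

PS ≈ 0.618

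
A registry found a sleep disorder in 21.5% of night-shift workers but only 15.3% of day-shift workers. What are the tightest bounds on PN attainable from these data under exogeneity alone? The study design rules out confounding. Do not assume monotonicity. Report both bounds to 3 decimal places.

p₁ = 0.215, p₀ = 0.153.
Under exogeneity alone the bounds on PN are max{0,(p₁−p₀)/p₁} ≤ PN ≤ min{1,(1−p₀)/p₁}.
  lower = (p₁ − p₀)/p₁ = 0.062 / 0.215 ≈ 0.2884
  upper = min{1, (1 − p₀)/p₁} = 0.847 / 0.215 ≈ 3.9395 → capped at 1

0.288 ≤ PN ≤ 1.000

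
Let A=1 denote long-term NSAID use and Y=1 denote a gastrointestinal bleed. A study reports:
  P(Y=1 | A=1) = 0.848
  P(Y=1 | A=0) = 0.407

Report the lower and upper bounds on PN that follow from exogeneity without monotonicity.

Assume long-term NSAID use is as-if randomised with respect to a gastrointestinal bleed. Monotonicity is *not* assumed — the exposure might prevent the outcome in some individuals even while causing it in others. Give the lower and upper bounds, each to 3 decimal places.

Let p₁ = 0.848, p₀ = 0.407.
Under exogeneity alone the bounds on PN are max{0,(p₁−p₀)/p₁} ≤ PN ≤ min{1,(1−p₀)/p₁}.
  lower = (p₁ − p₀)/p₁ = 0.441 / 0.848 ≈ 0.5200
  upper = min{1, (1 − p₀)/p₁} = 0.593 / 0.848 ≈ 0.6993

0.520 ≤ PN ≤ 0.699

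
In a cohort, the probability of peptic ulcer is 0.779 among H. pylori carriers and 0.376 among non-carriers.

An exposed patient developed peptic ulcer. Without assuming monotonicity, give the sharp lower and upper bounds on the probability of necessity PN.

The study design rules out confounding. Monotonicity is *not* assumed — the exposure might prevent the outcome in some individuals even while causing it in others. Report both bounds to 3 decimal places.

Let p₁ = 0.779, p₀ = 0.376.
Under exogeneity alone the bounds on PN are max{0,(p₁−p₀)/p₁} ≤ PN ≤ min{1,(1−p₀)/p₁}.
  lower = (p₁ − p₀)/p₁ = 0.403 / 0.779 ≈ 0.5173
  upper = min{1, (1 − p₀)/p₁} = 0.624 / 0.779 ≈ 0.8010

0.517 ≤ PN ≤ 0.801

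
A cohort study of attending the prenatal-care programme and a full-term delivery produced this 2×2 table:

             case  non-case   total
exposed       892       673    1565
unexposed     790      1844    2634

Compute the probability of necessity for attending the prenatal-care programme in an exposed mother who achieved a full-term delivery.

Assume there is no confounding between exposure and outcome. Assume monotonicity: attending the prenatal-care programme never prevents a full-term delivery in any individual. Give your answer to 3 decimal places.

p₁ = P(outcome | exposed) = 892/1565 = 0.56997
p₀ = P(outcome | unexposed) = 790/2634 = 0.29992
Under exogeneity and monotonicity, PN = (p₁ − p₀)/p₁.
PN = (0.56997 − 0.29992) / 0.56997 ≈ 0.4738

PN ≈ 0.474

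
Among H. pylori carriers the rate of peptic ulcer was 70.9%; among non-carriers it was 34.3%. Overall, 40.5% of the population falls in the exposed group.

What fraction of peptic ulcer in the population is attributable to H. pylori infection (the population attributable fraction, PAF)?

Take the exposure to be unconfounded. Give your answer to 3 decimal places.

p₁ = 0.709, p₀ = 0.343.
Overall risk P(Y=1) = π·p₁ + (1−π)·p₀ = 0.405×0.709 + 0.595×0.343 = 0.49123.
Under exogeneity, PAF = [P(Y=1) − p₀] / P(Y=1).
PAF = (0.49123 − 0.343) / 0.49123 ≈ 0.3018

PAF ≈ 0.302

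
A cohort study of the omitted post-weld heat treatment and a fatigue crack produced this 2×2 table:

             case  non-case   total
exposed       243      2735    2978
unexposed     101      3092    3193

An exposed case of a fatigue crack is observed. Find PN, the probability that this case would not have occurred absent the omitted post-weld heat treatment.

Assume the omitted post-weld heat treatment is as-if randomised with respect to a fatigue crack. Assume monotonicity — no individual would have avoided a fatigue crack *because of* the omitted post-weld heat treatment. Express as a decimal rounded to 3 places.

p₁ = P(outcome | exposed) = 243/2978 = 0.081598
p₀ = P(outcome | unexposed) = 101/3193 = 0.031632
Under exogeneity and monotonicity, PN = (p₁ − p₀) / p₁.
PN = (0.081598 − 0.031632) / 0.081598 = 0.049967 / 0.081598 ≈ 0.6123

PN ≈ 0.612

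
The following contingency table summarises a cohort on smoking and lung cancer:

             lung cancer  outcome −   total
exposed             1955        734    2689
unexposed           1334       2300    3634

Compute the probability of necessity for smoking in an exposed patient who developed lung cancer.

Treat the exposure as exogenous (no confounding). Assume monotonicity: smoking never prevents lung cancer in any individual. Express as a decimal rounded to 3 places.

PN ≈ 0.495

p₁ = P(outcome | exposed) = 1955/2689 = 0.72704
p₀ = P(outcome | unexposed) = 1334/3634 = 0.36709
Under exogeneity and monotonicity, PN = (p₁ − p₀)/p₁.
PN = (0.72704 − 0.36709) / 0.72704 ≈ 0.4951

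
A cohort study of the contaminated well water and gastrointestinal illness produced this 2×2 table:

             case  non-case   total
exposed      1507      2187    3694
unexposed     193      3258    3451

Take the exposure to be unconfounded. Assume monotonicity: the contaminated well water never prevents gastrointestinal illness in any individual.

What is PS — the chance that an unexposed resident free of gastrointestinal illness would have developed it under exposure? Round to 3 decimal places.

PS ≈ 0.373

p₁ = P(outcome | exposed) = 1507/3694 = 0.40796
p₀ = P(outcome | unexposed) = 193/3451 = 0.055926
Under exogeneity and monotonicity, PS = (p₁ − p₀) / (1 − p₀).
PS = (0.40796 − 0.055926) / (1 − 0.055926) = 0.35203 / 0.94407 ≈ 0.3729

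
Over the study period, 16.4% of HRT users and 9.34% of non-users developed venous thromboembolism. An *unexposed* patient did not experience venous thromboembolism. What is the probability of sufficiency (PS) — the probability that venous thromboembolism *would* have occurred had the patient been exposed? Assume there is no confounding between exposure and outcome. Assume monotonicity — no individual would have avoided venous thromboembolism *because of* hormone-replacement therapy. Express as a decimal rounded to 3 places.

PS ≈ 0.078

p₁ = 0.164, p₀ = 0.0934.
Under exogeneity and monotonicity, PS = (p₁ − p₀) / (1 − p₀).
PS = (0.164 − 0.0934) / (1 − 0.0934) = 0.0706 / 0.9066 ≈ 0.0779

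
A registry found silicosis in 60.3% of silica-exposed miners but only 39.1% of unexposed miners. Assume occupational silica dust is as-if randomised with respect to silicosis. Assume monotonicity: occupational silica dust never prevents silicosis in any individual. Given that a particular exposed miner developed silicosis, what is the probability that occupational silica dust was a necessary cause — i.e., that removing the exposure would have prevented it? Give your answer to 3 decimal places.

p₁ = 0.603, p₀ = 0.391.
Under exogeneity and monotonicity, PN = (p₁ − p₀) / p₁.
PN = (0.603 − 0.391) / 0.603 = 0.212 / 0.603 ≈ 0.3516

PN ≈ 0.352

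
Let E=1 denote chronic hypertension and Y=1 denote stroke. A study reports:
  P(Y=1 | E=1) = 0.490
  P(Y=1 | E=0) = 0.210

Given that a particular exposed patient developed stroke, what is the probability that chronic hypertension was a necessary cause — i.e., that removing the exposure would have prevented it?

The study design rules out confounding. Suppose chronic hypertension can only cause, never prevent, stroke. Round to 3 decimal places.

Let p₁ = 0.49, p₀ = 0.21.
Under exogeneity and monotonicity, PN = (p₁ − p₀) / p₁.
PN = (0.49 − 0.21) / 0.49 = 0.28 / 0.49 ≈ 0.5714

PN ≈ 0.571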